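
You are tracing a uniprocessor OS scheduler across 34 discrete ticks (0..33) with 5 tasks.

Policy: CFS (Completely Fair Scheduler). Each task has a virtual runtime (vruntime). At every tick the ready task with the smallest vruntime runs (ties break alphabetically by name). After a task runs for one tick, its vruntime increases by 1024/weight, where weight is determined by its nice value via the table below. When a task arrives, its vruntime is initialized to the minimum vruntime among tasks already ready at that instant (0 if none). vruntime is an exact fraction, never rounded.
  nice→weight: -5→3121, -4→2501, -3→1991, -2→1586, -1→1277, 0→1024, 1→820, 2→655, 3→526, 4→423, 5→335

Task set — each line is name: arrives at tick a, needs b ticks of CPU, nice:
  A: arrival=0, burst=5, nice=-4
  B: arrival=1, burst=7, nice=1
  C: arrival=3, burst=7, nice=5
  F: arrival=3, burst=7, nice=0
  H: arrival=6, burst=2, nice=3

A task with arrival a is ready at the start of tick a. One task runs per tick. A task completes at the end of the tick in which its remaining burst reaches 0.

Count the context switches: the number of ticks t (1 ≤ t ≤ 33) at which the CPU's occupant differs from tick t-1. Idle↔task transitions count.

t=0: vr[A=0] → run A
t=1: vr[A=1024/2501 B=1024/2501] → run A
t=2: vr[A=2048/2501 B=1024/2501] → run B
t=3: vr[A=2048/2501 B=20736/12505 C=2048/2501 F=2048/2501] → run A
t=4: vr[A=3072/2501 B=20736/12505 C=2048/2501 F=2048/2501] → run C
t=5: vr[A=3072/2501 B=20736/12505 C=3247104/837835 F=2048/2501] → run F
t=6: vr[A=3072/2501 B=20736/12505 C=3247104/837835 F=4549/2501 H=3072/2501] → run A
t=7: vr[A=4096/2501 B=20736/12505 C=3247104/837835 F=4549/2501 H=3072/2501] → run H
t=8: vr[A=4096/2501 B=20736/12505 C=3247104/837835 F=4549/2501 H=2088448/657763] → run A
t=9: vr[B=20736/12505 C=3247104/837835 F=4549/2501 H=2088448/657763] → run B
t=10: vr[B=36352/12505 C=3247104/837835 F=4549/2501 H=2088448/657763] → run F
t=11: vr[B=36352/12505 C=3247104/837835 F=7050/2501 H=2088448/657763] → run F
t=12: vr[B=36352/12505 C=3247104/837835 F=9551/2501 H=2088448/657763] → run B
t=13: vr[B=51968/12505 C=3247104/837835 F=9551/2501 H=2088448/657763] → run H
t=14: vr[B=51968/12505 C=3247104/837835 F=9551/2501] → run F
t=15: vr[B=51968/12505 C=3247104/837835 F=12052/2501] → run C
t=16: vr[B=51968/12505 C=5808128/837835 F=12052/2501] → run B
t=17: vr[B=67584/12505 C=5808128/837835 F=12052/2501] → run F
t=18: vr[B=67584/12505 C=5808128/837835 F=14553/2501] → run B
t=19: vr[B=16640/2501 C=5808128/837835 F=14553/2501] → run F
t=20: vr[B=16640/2501 C=5808128/837835 F=17054/2501] → run B
t=21: vr[B=98816/12505 C=5808128/837835 F=17054/2501] → run F
t=22: vr[B=98816/12505 C=5808128/837835] → run C
t=23: vr[B=98816/12505 C=8369152/837835] → run B
t=24: vr[C=8369152/837835] → run C
t=25: vr[C=10930176/837835] → run C
t=26: vr[C=2698240/167567] → run C
t=27: vr[C=16052224/837835] → run C
t=28: (idle)
t=29: (idle)
t=30: (idle)
t=31: (idle)
t=32: (idle)
t=33: (idle)

context switches = 23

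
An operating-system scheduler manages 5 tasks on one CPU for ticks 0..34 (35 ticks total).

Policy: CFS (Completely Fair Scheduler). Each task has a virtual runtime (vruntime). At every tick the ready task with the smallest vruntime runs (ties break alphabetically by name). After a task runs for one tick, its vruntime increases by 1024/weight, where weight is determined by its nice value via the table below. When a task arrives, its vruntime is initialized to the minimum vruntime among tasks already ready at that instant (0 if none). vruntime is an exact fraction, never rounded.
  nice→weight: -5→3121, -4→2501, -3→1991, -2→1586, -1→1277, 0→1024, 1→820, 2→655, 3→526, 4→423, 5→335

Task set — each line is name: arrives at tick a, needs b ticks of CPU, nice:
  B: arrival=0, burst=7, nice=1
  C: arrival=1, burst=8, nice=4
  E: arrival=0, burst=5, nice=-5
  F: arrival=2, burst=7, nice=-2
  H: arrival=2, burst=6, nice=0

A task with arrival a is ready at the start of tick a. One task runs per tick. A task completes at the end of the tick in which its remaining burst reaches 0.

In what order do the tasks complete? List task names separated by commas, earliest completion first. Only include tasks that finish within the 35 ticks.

completion order = E, F, H, B, C

t=0: vr[B=0 E=0] → run B
t=1: vr[B=256/205 C=0 E=0] → run C
t=2: vr[B=256/205 C=1024/423 E=0 F=0 H=0] → run E
t=3: vr[B=256/205 C=1024/423 E=1024/3121 F=0 H=0] → run F
t=4: vr[B=256/205 C=1024/423 E=1024/3121 F=512/793 H=0] → run H
t=5: vr[B=256/205 C=1024/423 E=1024/3121 F=512/793 H=1] → run E
t=6: vr[B=256/205 C=1024/423 E=2048/3121 F=512/793 H=1] → run F
t=7: vr[B=256/205 C=1024/423 E=2048/3121 F=1024/793 H=1] → run E
t=8: vr[B=256/205 C=1024/423 E=3072/3121 F=1024/793 H=1] → run E
t=9: vr[B=256/205 C=1024/423 E=4096/3121 F=1024/793 H=1] → run H
t=10: vr[B=256/205 C=1024/423 E=4096/3121 F=1024/793 H=2] → run B
t=11: vr[B=512/205 C=1024/423 E=4096/3121 F=1024/793 H=2] → run F
t=12: vr[B=512/205 C=1024/423 E=4096/3121 F=1536/793 H=2] → run E
t=13: vr[B=512/205 C=1024/423 F=1536/793 H=2] → run F
t=14: vr[B=512/205 C=1024/423 F=2048/793 H=2] → run H
t=15: vr[B=512/205 C=1024/423 F=2048/793 H=3] → run C
t=16: vr[B=512/205 C=2048/423 F=2048/793 H=3] → run B
t=17: vr[B=768/205 C=2048/423 F=2048/793 H=3] → run F
t=18: vr[B=768/205 C=2048/423 F=2560/793 H=3] → run H
t=19: vr[B=768/205 C=2048/423 F=2560/793 H=4] → run F
t=20: vr[B=768/205 C=2048/423 F=3072/793 H=4] → run B
t=21: vr[B=1024/205 C=2048/423 F=3072/793 H=4] → run F
t=22: vr[B=1024/205 C=2048/423 H=4] → run H
t=23: vr[B=1024/205 C=2048/423 H=5] → run C
t=24: vr[B=1024/205 C=1024/141 H=5] → run B
t=25: vr[B=256/41 C=1024/141 H=5] → run H
t=26: vr[B=256/41 C=1024/141] → run B
t=27: vr[B=1536/205 C=1024/141] → run C
t=28: vr[B=1536/205 C=4096/423] → run B
t=29: vr[C=4096/423] → run C
t=30: vr[C=5120/423] → run C
t=31: vr[C=2048/141] → run C
t=32: vr[C=7168/423] → run C
t=33: (idle)
t=34: (idle)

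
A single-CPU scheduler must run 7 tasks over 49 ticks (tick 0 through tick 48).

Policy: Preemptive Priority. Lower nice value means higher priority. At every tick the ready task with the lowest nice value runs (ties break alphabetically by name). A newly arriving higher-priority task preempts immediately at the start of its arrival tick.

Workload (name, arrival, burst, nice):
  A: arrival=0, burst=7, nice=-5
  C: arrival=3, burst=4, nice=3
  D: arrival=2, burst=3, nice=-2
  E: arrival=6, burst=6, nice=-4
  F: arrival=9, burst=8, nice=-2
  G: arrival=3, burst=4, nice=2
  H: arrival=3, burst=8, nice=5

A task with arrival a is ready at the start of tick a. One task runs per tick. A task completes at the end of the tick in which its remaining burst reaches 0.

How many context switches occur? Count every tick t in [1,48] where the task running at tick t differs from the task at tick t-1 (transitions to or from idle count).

context switches = 7

t=0: ready={A} → run A
t=1: ready={A} → run A
t=2: ready={A,D} → run A
t=3: ready={A,C,D,G,H} → run A
t=4: ready={A,C,D,G,H} → run A
t=5: ready={A,C,D,G,H} → run A
t=6: ready={A,C,D,E,G,H} → run A
t=7: ready={C,D,E,G,H} → run E
t=8: ready={C,D,E,G,H} → run E
t=9: ready={C,D,E,F,G,H} → run E
t=10: ready={C,D,E,F,G,H} → run E
t=11: ready={C,D,E,F,G,H} → run E
t=12: ready={C,D,E,F,G,H} → run E
t=13: ready={C,D,F,G,H} → run D
t=14: ready={C,D,F,G,H} → run D
t=15: ready={C,D,F,G,H} → run D
t=16: ready={C,F,G,H} → run F
t=17: ready={C,F,G,H} → run F
t=18: ready={C,F,G,H} → run F
t=19: ready={C,F,G,H} → run F
t=20: ready={C,F,G,H} → run F
t=21: ready={C,F,G,H} → run F
t=22: ready={C,F,G,H} → run F
t=23: ready={C,F,G,H} → run F
t=24: ready={C,G,H} → run G
t=25: ready={C,G,H} → run G
t=26: ready={C,G,H} → run G
t=27: ready={C,G,H} → run G
t=28: ready={C,H} → run C
t=29: ready={C,H} → run C
t=30: ready={C,H} → run C
t=31: ready={C,H} → run C
t=32: ready={H} → run H
t=33: ready={H} → run H
t=34: ready={H} → run H
t=35: ready={H} → run H
t=36: ready={H} → run H
t=37: ready={H} → run H
t=38: ready={H} → run H
t=39: ready={H} → run H
t=40: (idle)
t=41: (idle)
t=42: (idle)
t=43: (idle)
t=44: (idle)
t=45: (idle)
t=46: (idle)
t=47: (idle)
t=48: (idle)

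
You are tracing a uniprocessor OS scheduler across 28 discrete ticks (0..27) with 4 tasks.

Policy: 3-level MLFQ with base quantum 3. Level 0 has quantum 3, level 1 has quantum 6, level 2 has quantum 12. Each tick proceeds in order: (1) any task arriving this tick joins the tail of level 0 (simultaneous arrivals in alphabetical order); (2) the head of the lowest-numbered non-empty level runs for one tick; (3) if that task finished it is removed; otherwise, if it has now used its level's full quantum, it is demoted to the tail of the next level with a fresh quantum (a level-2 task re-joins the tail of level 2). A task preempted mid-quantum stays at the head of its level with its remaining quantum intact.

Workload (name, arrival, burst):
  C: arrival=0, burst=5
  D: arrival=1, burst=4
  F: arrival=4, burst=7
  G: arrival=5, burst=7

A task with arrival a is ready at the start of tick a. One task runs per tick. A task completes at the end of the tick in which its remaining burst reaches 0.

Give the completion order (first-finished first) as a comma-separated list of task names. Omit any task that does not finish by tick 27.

t=0: L0/L1/L2 = C/-/- → run C
t=1: L0/L1/L2 = CD/-/- → run C
t=2: L0/L1/L2 = CD/-/- → run C
t=3: L0/L1/L2 = D/C/- → run D
t=4: L0/L1/L2 = DF/C/- → run D
t=5: L0/L1/L2 = DFG/C/- → run D
t=6: L0/L1/L2 = FG/CD/- → run F
t=7: L0/L1/L2 = FG/CD/- → run F
t=8: L0/L1/L2 = FG/CD/- → run F
t=9: L0/L1/L2 = G/CDF/- → run G
t=10: L0/L1/L2 = G/CDF/- → run G
t=11: L0/L1/L2 = G/CDF/- → run G
t=12: L0/L1/L2 = -/CDFG/- → run C
t=13: L0/L1/L2 = -/CDFG/- → run C
t=14: L0/L1/L2 = -/DFG/- → run D
t=15: L0/L1/L2 = -/FG/- → run F
t=16: L0/L1/L2 = -/FG/- → run F
t=17: L0/L1/L2 = -/FG/- → run F
t=18: L0/L1/L2 = -/FG/- → run F
t=19: L0/L1/L2 = -/G/- → run G
t=20: L0/L1/L2 = -/G/- → run G
t=21: L0/L1/L2 = -/G/- → run G
t=22: L0/L1/L2 = -/G/- → run G
t=23: (idle)
t=24: (idle)
t=25: (idle)
t=26: (idle)
t=27: (idle)

completion order = C, D, F, G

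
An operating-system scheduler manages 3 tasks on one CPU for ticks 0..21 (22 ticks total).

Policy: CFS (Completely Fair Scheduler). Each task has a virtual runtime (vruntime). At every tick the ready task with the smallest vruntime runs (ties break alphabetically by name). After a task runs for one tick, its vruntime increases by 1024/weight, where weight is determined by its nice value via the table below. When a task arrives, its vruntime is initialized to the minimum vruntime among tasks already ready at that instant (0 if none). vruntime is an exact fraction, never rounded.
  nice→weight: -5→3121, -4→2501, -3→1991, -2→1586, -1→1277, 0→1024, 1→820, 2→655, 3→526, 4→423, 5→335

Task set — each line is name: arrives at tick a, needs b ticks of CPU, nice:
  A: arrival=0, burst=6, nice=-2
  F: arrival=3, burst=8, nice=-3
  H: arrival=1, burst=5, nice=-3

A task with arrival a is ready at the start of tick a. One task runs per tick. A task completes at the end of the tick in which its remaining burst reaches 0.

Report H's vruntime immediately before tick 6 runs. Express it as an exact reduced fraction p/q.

t=0: vr[A=0] → run A
t=1: vr[A=512/793 H=512/793] → run A
t=2: vr[A=1024/793 H=512/793] → run H
t=3: vr[A=1024/793 F=1831424/1578863 H=1831424/1578863] → run F
t=4: vr[A=1024/793 F=2643456/1578863 H=1831424/1578863] → run H
t=5: vr[A=1024/793 F=2643456/1578863 H=2643456/1578863] → run A
t=6: vr[A=1536/793 F=2643456/1578863 H=2643456/1578863] → run F
t=7: vr[A=1536/793 F=3455488/1578863 H=2643456/1578863] → run H
t=8: vr[A=1536/793 F=3455488/1578863 H=3455488/1578863] → run A
t=9: vr[A=2048/793 F=3455488/1578863 H=3455488/1578863] → run F
t=10: vr[A=2048/793 F=4267520/1578863 H=3455488/1578863] → run H
t=11: vr[A=2048/793 F=4267520/1578863 H=4267520/1578863] → run A
t=12: vr[A=2560/793 F=4267520/1578863 H=4267520/1578863] → run F
t=13: vr[A=2560/793 F=5079552/1578863 H=4267520/1578863] → run H
t=14: vr[A=2560/793 F=5079552/1578863] → run F
t=15: vr[A=2560/793 F=5891584/1578863] → run A
t=16: vr[F=5891584/1578863] → run F
t=17: vr[F=6703616/1578863] → run F
t=18: vr[F=7515648/1578863] → run F
t=19: (idle)
t=20: (idle)
t=21: (idle)

vruntime(H, start of tick 6) = 2643456/1578863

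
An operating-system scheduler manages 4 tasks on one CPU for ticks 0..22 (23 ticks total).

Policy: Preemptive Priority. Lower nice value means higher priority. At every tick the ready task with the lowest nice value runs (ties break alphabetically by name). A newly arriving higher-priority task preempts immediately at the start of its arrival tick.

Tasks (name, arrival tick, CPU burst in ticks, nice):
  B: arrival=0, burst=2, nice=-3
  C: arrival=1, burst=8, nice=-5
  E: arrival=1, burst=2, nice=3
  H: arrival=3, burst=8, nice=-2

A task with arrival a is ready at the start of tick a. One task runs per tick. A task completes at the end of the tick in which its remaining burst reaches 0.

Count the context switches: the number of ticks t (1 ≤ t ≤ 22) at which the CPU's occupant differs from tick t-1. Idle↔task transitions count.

context switches = 5

t=0: ready={B} → run B
t=1: ready={B,C,E} → run C
t=2: ready={B,C,E} → run C
t=3: ready={B,C,E,H} → run C
t=4: ready={B,C,E,H} → run C
t=5: ready={B,C,E,H} → run C
t=6: ready={B,C,E,H} → run C
t=7: ready={B,C,E,H} → run C
t=8: ready={B,C,E,H} → run C
t=9: ready={B,E,H} → run B
t=10: ready={E,H} → run H
t=11: ready={E,H} → run H
t=12: ready={E,H} → run H
t=13: ready={E,H} → run H
t=14: ready={E,H} → run H
t=15: ready={E,H} → run H
t=16: ready={E,H} → run H
t=17: ready={E,H} → run H
t=18: ready={E} → run E
t=19: ready={E} → run E
t=20: (idle)
t=21: (idle)
t=22: (idle)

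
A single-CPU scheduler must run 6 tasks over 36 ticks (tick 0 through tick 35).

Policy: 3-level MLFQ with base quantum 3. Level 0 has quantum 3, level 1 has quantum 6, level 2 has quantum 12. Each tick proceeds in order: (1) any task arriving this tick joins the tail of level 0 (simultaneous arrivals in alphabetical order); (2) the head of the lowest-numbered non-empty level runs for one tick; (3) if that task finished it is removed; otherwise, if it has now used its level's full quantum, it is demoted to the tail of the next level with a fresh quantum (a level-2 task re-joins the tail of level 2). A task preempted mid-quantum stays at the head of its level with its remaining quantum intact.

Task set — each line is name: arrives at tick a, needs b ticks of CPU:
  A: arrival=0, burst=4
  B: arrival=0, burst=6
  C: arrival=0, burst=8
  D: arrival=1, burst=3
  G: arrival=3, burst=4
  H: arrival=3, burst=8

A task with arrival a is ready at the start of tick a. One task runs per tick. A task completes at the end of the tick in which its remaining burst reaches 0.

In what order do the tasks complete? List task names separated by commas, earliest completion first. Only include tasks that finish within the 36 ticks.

completion order = D, A, B, C, G, H

t=0: L0/L1/L2 = ABC/-/- → run A
t=1: L0/L1/L2 = ABCD/-/- → run A
t=2: L0/L1/L2 = ABCD/-/- → run A
t=3: L0/L1/L2 = BCDGH/A/- → run B
t=4: L0/L1/L2 = BCDGH/A/- → run B
t=5: L0/L1/L2 = BCDGH/A/- → run B
t=6: L0/L1/L2 = CDGH/AB/- → run C
t=7: L0/L1/L2 = CDGH/AB/- → run C
t=8: L0/L1/L2 = CDGH/AB/- → run C
t=9: L0/L1/L2 = DGH/ABC/- → run D
t=10: L0/L1/L2 = DGH/ABC/- → run D
t=11: L0/L1/L2 = DGH/ABC/- → run D
t=12: L0/L1/L2 = GH/ABC/- → run G
t=13: L0/L1/L2 = GH/ABC/- → run G
t=14: L0/L1/L2 = GH/ABC/- → run G
t=15: L0/L1/L2 = H/ABCG/- → run H
t=16: L0/L1/L2 = H/ABCG/- → run H
t=17: L0/L1/L2 = H/ABCG/- → run H
t=18: L0/L1/L2 = -/ABCGH/- → run A
t=19: L0/L1/L2 = -/BCGH/- → run B
t=20: L0/L1/L2 = -/BCGH/- → run B
t=21: L0/L1/L2 = -/BCGH/- → run B
t=22: L0/L1/L2 = -/CGH/- → run C
t=23: L0/L1/L2 = -/CGH/- → run C
t=24: L0/L1/L2 = -/CGH/- → run C
t=25: L0/L1/L2 = -/CGH/- → run C
t=26: L0/L1/L2 = -/CGH/- → run C
t=27: L0/L1/L2 = -/GH/- → run G
t=28: L0/L1/L2 = -/H/- → run H
t=29: L0/L1/L2 = -/H/- → run H
t=30: L0/L1/L2 = -/H/- → run H
t=31: L0/L1/L2 = -/H/- → run H
t=32: L0/L1/L2 = -/H/- → run H
t=33: (idle)
t=34: (idle)
t=35: (idle)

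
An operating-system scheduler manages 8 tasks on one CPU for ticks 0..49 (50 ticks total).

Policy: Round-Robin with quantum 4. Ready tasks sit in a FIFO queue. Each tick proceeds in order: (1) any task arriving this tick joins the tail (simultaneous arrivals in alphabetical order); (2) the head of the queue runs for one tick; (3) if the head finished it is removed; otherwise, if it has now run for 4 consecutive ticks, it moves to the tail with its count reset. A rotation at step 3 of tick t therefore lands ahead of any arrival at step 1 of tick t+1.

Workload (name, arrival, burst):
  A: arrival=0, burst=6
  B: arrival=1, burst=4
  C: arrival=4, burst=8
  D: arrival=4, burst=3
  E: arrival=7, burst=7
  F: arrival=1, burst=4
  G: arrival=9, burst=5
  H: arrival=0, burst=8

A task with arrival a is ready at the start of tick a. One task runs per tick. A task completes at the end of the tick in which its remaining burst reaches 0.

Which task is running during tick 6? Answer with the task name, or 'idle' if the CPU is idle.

t=0: queue=[A,H] q_used=0 → run A
t=1: queue=[A,H,B,F] q_used=1 → run A
t=2: queue=[A,H,B,F] q_used=2 → run A
t=3: queue=[A,H,B,F] q_used=3 → run A
t=4: queue=[H,B,F,A,C,D] q_used=0 → run H
t=5: queue=[H,B,F,A,C,D] q_used=1 → run H
t=6: queue=[H,B,F,A,C,D] q_used=2 → run H
t=7: queue=[H,B,F,A,C,D,E] q_used=3 → run H
t=8: queue=[B,F,A,C,D,E,H] q_used=0 → run B
t=9: queue=[B,F,A,C,D,E,H,G] q_used=1 → run B
t=10: queue=[B,F,A,C,D,E,H,G] q_used=2 → run B
t=11: queue=[B,F,A,C,D,E,H,G] q_used=3 → run B
t=12: queue=[F,A,C,D,E,H,G] q_used=0 → run F
t=13: queue=[F,A,C,D,E,H,G] q_used=1 → run F
t=14: queue=[F,A,C,D,E,H,G] q_used=2 → run F
t=15: queue=[F,A,C,D,E,H,G] q_used=3 → run F
t=16: queue=[A,C,D,E,H,G] q_used=0 → run A
t=17: queue=[A,C,D,E,H,G] q_used=1 → run A
t=18: queue=[C,D,E,H,G] q_used=0 → run C
t=19: queue=[C,D,E,H,G] q_used=1 → run C
t=20: queue=[C,D,E,H,G] q_used=2 → run C
t=21: queue=[C,D,E,H,G] q_used=3 → run C
t=22: queue=[D,E,H,G,C] q_used=0 → run D
t=23: queue=[D,E,H,G,C] q_used=1 → run D
t=24: queue=[D,E,H,G,C] q_used=2 → run D
t=25: queue=[E,H,G,C] q_used=0 → run E
t=26: queue=[E,H,G,C] q_used=1 → run E
t=27: queue=[E,H,G,C] q_used=2 → run E
t=28: queue=[E,H,G,C] q_used=3 → run E
t=29: queue=[H,G,C,E] q_used=0 → run H
t=30: queue=[H,G,C,E] q_used=1 → run H
t=31: queue=[H,G,C,E] q_used=2 → run H
t=32: queue=[H,G,C,E] q_used=3 → run H
t=33: queue=[G,C,E] q_used=0 → run G
t=34: queue=[G,C,E] q_used=1 → run G
t=35: queue=[G,C,E] q_used=2 → run G
t=36: queue=[G,C,E] q_used=3 → run G
t=37: queue=[C,E,G] q_used=0 → run C
t=38: queue=[C,E,G] q_used=1 → run C
t=39: queue=[C,E,G] q_used=2 → run C
t=40: queue=[C,E,G] q_used=3 → run C
t=41: queue=[E,G] q_used=0 → run E
t=42: queue=[E,G] q_used=1 → run E
t=43: queue=[E,G] q_used=2 → run E
t=44: queue=[G] q_used=0 → run G
t=45: (idle)
t=46: (idle)
t=47: (idle)
t=48: (idle)
t=49: (idle)

running at tick 6 = H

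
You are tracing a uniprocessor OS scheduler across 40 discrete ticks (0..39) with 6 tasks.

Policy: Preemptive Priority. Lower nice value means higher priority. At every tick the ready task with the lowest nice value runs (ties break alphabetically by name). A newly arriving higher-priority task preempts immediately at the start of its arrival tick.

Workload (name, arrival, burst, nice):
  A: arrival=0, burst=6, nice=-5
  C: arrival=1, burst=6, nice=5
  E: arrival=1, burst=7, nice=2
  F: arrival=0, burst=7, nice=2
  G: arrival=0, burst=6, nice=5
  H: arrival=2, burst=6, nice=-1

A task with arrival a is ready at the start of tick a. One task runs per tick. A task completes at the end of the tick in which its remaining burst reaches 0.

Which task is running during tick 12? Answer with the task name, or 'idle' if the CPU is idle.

t=0: ready={A,F,G} → run A
t=1: ready={A,C,E,F,G} → run A
t=2: ready={A,C,E,F,G,H} → run A
t=3: ready={A,C,E,F,G,H} → run A
t=4: ready={A,C,E,F,G,H} → run A
t=5: ready={A,C,E,F,G,H} → run A
t=6: ready={C,E,F,G,H} → run H
t=7: ready={C,E,F,G,H} → run H
t=8: ready={C,E,F,G,H} → run H
t=9: ready={C,E,F,G,H} → run H
t=10: ready={C,E,F,G,H} → run H
t=11: ready={C,E,F,G,H} → run H
t=12: ready={C,E,F,G} → run E
t=13: ready={C,E,F,G} → run E
t=14: ready={C,E,F,G} → run E
t=15: ready={C,E,F,G} → run E
t=16: ready={C,E,F,G} → run E
t=17: ready={C,E,F,G} → run E
t=18: ready={C,E,F,G} → run E
t=19: ready={C,F,G} → run F
t=20: ready={C,F,G} → run F
t=21: ready={C,F,G} → run F
t=22: ready={C,F,G} → run F
t=23: ready={C,F,G} → run F
t=24: ready={C,F,G} → run F
t=25: ready={C,F,G} → run F
t=26: ready={C,G} → run C
t=27: ready={C,G} → run C
t=28: ready={C,G} → run C
t=29: ready={C,G} → run C
t=30: ready={C,G} → run C
t=31: ready={C,G} → run C
t=32: ready={G} → run G
t=33: ready={G} → run G
t=34: ready={G} → run G
t=35: ready={G} → run G
t=36: ready={G} → run G
t=37: ready={G} → run G
t=38: (idle)
t=39: (idle)

running at tick 12 = E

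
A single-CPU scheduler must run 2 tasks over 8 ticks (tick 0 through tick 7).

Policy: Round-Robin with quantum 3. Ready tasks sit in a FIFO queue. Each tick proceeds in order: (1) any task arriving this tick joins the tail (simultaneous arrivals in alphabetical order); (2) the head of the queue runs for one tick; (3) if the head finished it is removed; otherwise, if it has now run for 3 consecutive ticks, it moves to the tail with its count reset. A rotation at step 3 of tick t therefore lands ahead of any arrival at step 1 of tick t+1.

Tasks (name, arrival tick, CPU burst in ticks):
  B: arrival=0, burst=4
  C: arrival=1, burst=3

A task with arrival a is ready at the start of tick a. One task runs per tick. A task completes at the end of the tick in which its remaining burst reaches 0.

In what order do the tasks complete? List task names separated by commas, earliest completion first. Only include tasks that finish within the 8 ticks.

t=0: queue=[B] q_used=0 → run B
t=1: queue=[B,C] q_used=1 → run B
t=2: queue=[B,C] q_used=2 → run B
t=3: queue=[C,B] q_used=0 → run C
t=4: queue=[C,B] q_used=1 → run C
t=5: queue=[C,B] q_used=2 → run C
t=6: queue=[B] q_used=0 → run B
t=7: (idle)

completion order = C, B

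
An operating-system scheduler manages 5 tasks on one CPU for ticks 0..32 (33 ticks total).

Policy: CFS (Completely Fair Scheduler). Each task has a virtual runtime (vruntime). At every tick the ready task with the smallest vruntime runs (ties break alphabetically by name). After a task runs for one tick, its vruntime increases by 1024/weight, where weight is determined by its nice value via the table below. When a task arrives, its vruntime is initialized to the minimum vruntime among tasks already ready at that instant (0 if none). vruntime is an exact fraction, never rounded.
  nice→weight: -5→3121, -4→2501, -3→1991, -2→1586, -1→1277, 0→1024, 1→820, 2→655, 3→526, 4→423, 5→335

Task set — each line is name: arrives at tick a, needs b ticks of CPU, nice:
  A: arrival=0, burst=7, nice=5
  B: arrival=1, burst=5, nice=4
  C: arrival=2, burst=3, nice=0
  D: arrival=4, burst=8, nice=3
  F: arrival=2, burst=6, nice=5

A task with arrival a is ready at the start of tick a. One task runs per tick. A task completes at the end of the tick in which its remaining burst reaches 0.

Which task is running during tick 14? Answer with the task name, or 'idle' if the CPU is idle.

running at tick 14 = D

t=0: vr[A=0] → run A
t=1: vr[A=1024/335 B=1024/335] → run A
t=2: vr[A=2048/335 B=1024/335 C=1024/335 F=1024/335] → run B
t=3: vr[A=2048/335 B=776192/141705 C=1024/335 F=1024/335] → run C
t=4: vr[A=2048/335 B=776192/141705 C=1359/335 D=1024/335 F=1024/335] → run D
t=5: vr[A=2048/335 B=776192/141705 C=1359/335 D=440832/88105 F=1024/335] → run F
t=6: vr[A=2048/335 B=776192/141705 C=1359/335 D=440832/88105 F=2048/335] → run C
t=7: vr[A=2048/335 B=776192/141705 C=1694/335 D=440832/88105 F=2048/335] → run D
t=8: vr[A=2048/335 B=776192/141705 C=1694/335 D=612352/88105 F=2048/335] → run C
t=9: vr[A=2048/335 B=776192/141705 D=612352/88105 F=2048/335] → run B
t=10: vr[A=2048/335 B=1119232/141705 D=612352/88105 F=2048/335] → run A
t=11: vr[A=3072/335 B=1119232/141705 D=612352/88105 F=2048/335] → run F
t=12: vr[A=3072/335 B=1119232/141705 D=612352/88105 F=3072/335] → run D
t=13: vr[A=3072/335 B=1119232/141705 D=783872/88105 F=3072/335] → run B
t=14: vr[A=3072/335 B=487424/47235 D=783872/88105 F=3072/335] → run D
t=15: vr[A=3072/335 B=487424/47235 D=955392/88105 F=3072/335] → run A
t=16: vr[A=4096/335 B=487424/47235 D=955392/88105 F=3072/335] → run F
t=17: vr[A=4096/335 B=487424/47235 D=955392/88105 F=4096/335] → run B
t=18: vr[A=4096/335 B=1805312/141705 D=955392/88105 F=4096/335] → run D
t=19: vr[A=4096/335 B=1805312/141705 D=1126912/88105 F=4096/335] → run A
t=20: vr[A=1024/67 B=1805312/141705 D=1126912/88105 F=4096/335] → run F
t=21: vr[A=1024/67 B=1805312/141705 D=1126912/88105 F=1024/67] → run B
t=22: vr[A=1024/67 D=1126912/88105 F=1024/67] → run D
t=23: vr[A=1024/67 D=1298432/88105 F=1024/67] → run D
t=24: vr[A=1024/67 D=1469952/88105 F=1024/67] → run A
t=25: vr[A=6144/335 D=1469952/88105 F=1024/67] → run F
t=26: vr[A=6144/335 D=1469952/88105 F=6144/335] → run D
t=27: vr[A=6144/335 F=6144/335] → run A
t=28: vr[F=6144/335] → run F
t=29: (idle)
t=30: (idle)
t=31: (idle)
t=32: (idle)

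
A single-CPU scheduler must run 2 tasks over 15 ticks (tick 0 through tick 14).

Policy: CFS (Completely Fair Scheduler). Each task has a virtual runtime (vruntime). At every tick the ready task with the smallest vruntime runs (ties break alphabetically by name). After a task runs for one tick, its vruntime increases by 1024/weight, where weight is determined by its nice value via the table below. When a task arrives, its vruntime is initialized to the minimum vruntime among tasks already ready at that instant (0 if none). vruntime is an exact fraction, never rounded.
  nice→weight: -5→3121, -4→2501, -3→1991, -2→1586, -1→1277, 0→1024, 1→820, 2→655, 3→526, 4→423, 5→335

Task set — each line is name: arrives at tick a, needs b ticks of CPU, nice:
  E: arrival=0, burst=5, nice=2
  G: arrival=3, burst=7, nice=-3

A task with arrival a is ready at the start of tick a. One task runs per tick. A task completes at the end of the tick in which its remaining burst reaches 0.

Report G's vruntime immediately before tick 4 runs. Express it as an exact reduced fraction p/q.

t=0: vr[E=0] → run E
t=1: vr[E=1024/655] → run E
t=2: vr[E=2048/655] → run E
t=3: vr[E=3072/655 G=3072/655] → run E
t=4: vr[E=4096/655 G=3072/655] → run G
t=5: vr[E=4096/655 G=6787072/1304105] → run G
t=6: vr[E=4096/655 G=7457792/1304105] → run G
t=7: vr[E=4096/655 G=8128512/1304105] → run G
t=8: vr[E=4096/655 G=8799232/1304105] → run E
t=9: vr[G=8799232/1304105] → run G
t=10: vr[G=9469952/1304105] → run G
t=11: vr[G=10140672/1304105] → run G
t=12: (idle)
t=13: (idle)
t=14: (idle)

vruntime(G, start of tick 4) = 3072/655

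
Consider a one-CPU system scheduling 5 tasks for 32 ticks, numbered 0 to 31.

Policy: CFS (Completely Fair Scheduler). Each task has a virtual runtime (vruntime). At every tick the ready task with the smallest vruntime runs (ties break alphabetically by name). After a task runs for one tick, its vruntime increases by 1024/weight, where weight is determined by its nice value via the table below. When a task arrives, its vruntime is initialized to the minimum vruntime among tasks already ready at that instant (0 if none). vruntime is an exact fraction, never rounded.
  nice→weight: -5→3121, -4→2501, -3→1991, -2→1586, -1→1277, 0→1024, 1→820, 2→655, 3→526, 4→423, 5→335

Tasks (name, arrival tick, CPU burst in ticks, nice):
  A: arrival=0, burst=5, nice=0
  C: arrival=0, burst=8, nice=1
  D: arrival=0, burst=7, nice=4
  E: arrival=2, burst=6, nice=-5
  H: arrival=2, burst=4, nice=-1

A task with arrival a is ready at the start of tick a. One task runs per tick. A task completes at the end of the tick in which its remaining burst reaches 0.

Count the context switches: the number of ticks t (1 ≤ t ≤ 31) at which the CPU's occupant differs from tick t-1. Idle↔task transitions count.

t=0: vr[A=0 C=0 D=0] → run A
t=1: vr[A=1 C=0 D=0] → run C
t=2: vr[A=1 C=256/205 D=0 E=0 H=0] → run D
t=3: vr[A=1 C=256/205 D=1024/423 E=0 H=0] → run E
t=4: vr[A=1 C=256/205 D=1024/423 E=1024/3121 H=0] → run H
t=5: vr[A=1 C=256/205 D=1024/423 E=1024/3121 H=1024/1277] → run E
t=6: vr[A=1 C=256/205 D=1024/423 E=2048/3121 H=1024/1277] → run E
t=7: vr[A=1 C=256/205 D=1024/423 E=3072/3121 H=1024/1277] → run H
t=8: vr[A=1 C=256/205 D=1024/423 E=3072/3121 H=2048/1277] → run E
t=9: vr[A=1 C=256/205 D=1024/423 E=4096/3121 H=2048/1277] → run A
t=10: vr[A=2 C=256/205 D=1024/423 E=4096/3121 H=2048/1277] → run C
t=11: vr[A=2 C=512/205 D=1024/423 E=4096/3121 H=2048/1277] → run E
t=12: vr[A=2 C=512/205 D=1024/423 E=5120/3121 H=2048/1277] → run H
t=13: vr[A=2 C=512/205 D=1024/423 E=5120/3121 H=3072/1277] → run E
t=14: vr[A=2 C=512/205 D=1024/423 H=3072/1277] → run A
t=15: vr[A=3 C=512/205 D=1024/423 H=3072/1277] → run H
t=16: vr[A=3 C=512/205 D=1024/423] → run D
t=17: vr[A=3 C=512/205 D=2048/423] → run C
t=18: vr[A=3 C=768/205 D=2048/423] → run A
t=19: vr[A=4 C=768/205 D=2048/423] → run C
t=20: vr[A=4 C=1024/205 D=2048/423] → run A
t=21: vr[C=1024/205 D=2048/423] → run D
t=22: vr[C=1024/205 D=1024/141] → run C
t=23: vr[C=256/41 D=1024/141] → run C
t=24: vr[C=1536/205 D=1024/141] → run D
t=25: vr[C=1536/205 D=4096/423] → run C
t=26: vr[C=1792/205 D=4096/423] → run C
t=27: vr[D=4096/423] → run D
t=28: vr[D=5120/423] → run D
t=29: vr[D=2048/141] → run D
t=30: (idle)
t=31: (idle)

context switches = 25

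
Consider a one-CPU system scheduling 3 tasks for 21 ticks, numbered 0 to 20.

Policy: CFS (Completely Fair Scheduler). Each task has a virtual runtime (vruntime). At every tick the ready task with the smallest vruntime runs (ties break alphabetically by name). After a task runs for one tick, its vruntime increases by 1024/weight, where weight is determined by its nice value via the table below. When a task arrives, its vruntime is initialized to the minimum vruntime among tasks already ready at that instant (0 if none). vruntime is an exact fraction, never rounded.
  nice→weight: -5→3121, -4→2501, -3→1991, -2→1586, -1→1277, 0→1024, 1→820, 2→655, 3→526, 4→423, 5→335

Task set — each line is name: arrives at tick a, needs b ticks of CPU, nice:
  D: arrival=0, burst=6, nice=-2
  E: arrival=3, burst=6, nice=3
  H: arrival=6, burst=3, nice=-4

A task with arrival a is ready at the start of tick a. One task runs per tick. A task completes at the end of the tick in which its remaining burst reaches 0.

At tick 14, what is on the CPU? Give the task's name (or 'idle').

t=0: vr[D=0] → run D
t=1: vr[D=512/793] → run D
t=2: vr[D=1024/793] → run D
t=3: vr[D=1536/793 E=1536/793] → run D
t=4: vr[D=2048/793 E=1536/793] → run E
t=5: vr[D=2048/793 E=809984/208559] → run D
t=6: vr[D=2560/793 E=809984/208559 H=2560/793] → run D
t=7: vr[E=809984/208559 H=2560/793] → run H
t=8: vr[E=809984/208559 H=118272/32513] → run H
t=9: vr[E=809984/208559 H=131584/32513] → run E
t=10: vr[E=1216000/208559 H=131584/32513] → run H
t=11: vr[E=1216000/208559] → run E
t=12: vr[E=1622016/208559] → run E
t=13: vr[E=2028032/208559] → run E
t=14: vr[E=2434048/208559] → run E
t=15: (idle)
t=16: (idle)
t=17: (idle)
t=18: (idle)
t=19: (idle)
t=20: (idle)

running at tick 14 = E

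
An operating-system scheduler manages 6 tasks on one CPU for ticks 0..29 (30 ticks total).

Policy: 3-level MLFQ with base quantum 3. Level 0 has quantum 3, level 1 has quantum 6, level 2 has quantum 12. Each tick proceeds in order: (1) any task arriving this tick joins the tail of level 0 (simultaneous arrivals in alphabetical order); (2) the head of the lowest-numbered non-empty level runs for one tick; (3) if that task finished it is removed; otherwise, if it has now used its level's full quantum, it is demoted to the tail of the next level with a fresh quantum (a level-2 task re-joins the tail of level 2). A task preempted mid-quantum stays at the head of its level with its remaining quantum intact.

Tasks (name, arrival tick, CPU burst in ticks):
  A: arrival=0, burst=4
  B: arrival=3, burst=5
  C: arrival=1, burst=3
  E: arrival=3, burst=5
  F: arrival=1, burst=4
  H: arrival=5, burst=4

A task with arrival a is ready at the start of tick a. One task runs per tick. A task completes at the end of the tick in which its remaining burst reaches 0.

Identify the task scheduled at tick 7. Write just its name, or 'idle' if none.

running at tick 7 = F

t=0: L0/L1/L2 = A/-/- → run A
t=1: L0/L1/L2 = ACF/-/- → run A
t=2: L0/L1/L2 = ACF/-/- → run A
t=3: L0/L1/L2 = CFBE/A/- → run C
t=4: L0/L1/L2 = CFBE/A/- → run C
t=5: L0/L1/L2 = CFBEH/A/- → run C
t=6: L0/L1/L2 = FBEH/A/- → run F
t=7: L0/L1/L2 = FBEH/A/- → run F
t=8: L0/L1/L2 = FBEH/A/- → run F
t=9: L0/L1/L2 = BEH/AF/- → run B
t=10: L0/L1/L2 = BEH/AF/- → run B
t=11: L0/L1/L2 = BEH/AF/- → run B
t=12: L0/L1/L2 = EH/AFB/- → run E
t=13: L0/L1/L2 = EH/AFB/- → run E
t=14: L0/L1/L2 = EH/AFB/- → run E
t=15: L0/L1/L2 = H/AFBE/- → run H
t=16: L0/L1/L2 = H/AFBE/- → run H
t=17: L0/L1/L2 = H/AFBE/- → run H
t=18: L0/L1/L2 = -/AFBEH/- → run A
t=19: L0/L1/L2 = -/FBEH/- → run F
t=20: L0/L1/L2 = -/BEH/- → run B
t=21: L0/L1/L2 = -/BEH/- → run B
t=22: L0/L1/L2 = -/EH/- → run E
t=23: L0/L1/L2 = -/EH/- → run E
t=24: L0/L1/L2 = -/H/- → run H
t=25: (idle)
t=26: (idle)
t=27: (idle)
t=28: (idle)
t=29: (idle)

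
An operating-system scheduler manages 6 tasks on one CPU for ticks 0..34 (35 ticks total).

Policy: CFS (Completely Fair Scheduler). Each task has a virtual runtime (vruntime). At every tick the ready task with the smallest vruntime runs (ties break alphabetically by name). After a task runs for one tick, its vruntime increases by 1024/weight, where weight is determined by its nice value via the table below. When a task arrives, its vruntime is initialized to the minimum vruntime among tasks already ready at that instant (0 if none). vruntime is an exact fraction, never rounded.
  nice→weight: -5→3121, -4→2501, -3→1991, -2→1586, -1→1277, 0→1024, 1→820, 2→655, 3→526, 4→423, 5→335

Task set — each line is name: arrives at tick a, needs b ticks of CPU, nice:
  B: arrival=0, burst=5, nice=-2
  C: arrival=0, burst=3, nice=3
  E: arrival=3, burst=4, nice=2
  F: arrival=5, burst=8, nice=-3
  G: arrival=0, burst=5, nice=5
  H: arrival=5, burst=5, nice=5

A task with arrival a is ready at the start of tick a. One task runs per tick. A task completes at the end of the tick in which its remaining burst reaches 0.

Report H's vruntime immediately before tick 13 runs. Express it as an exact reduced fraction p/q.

vruntime(H, start of tick 13) = 1155072/265655

t=0: vr[B=0 C=0 G=0] → run B
t=1: vr[B=512/793 C=0 G=0] → run C
t=2: vr[B=512/793 C=512/263 G=0] → run G
t=3: vr[B=512/793 C=512/263 E=512/793 G=1024/335] → run B
t=4: vr[B=1024/793 C=512/263 E=512/793 G=1024/335] → run E
t=5: vr[B=1024/793 C=512/263 E=1147392/519415 F=1024/793 G=1024/335 H=1024/793] → run B
t=6: vr[B=1536/793 C=512/263 E=1147392/519415 F=1024/793 G=1024/335 H=1024/793] → run F
t=7: vr[B=1536/793 C=512/263 E=1147392/519415 F=2850816/1578863 G=1024/335 H=1024/793] → run H
t=8: vr[B=1536/793 C=512/263 E=1147392/519415 F=2850816/1578863 G=1024/335 H=1155072/265655] → run F
t=9: vr[B=1536/793 C=512/263 E=1147392/519415 F=3662848/1578863 G=1024/335 H=1155072/265655] → run B
t=10: vr[B=2048/793 C=512/263 E=1147392/519415 F=3662848/1578863 G=1024/335 H=1155072/265655] → run C
t=11: vr[B=2048/793 C=1024/263 E=1147392/519415 F=3662848/1578863 G=1024/335 H=1155072/265655] → run E
t=12: vr[B=2048/793 C=1024/263 E=1959424/519415 F=3662848/1578863 G=1024/335 H=1155072/265655] → run F
t=13: vr[B=2048/793 C=1024/263 E=1959424/519415 F=4474880/1578863 G=1024/335 H=1155072/265655] → run B
t=14: vr[C=1024/263 E=1959424/519415 F=4474880/1578863 G=1024/335 H=1155072/265655] → run F
t=15: vr[C=1024/263 E=1959424/519415 F=5286912/1578863 G=1024/335 H=1155072/265655] → run G
t=16: vr[C=1024/263 E=1959424/519415 F=5286912/1578863 G=2048/335 H=1155072/265655] → run F
t=17: vr[C=1024/263 E=1959424/519415 F=6098944/1578863 G=2048/335 H=1155072/265655] → run E
t=18: vr[C=1024/263 E=2771456/519415 F=6098944/1578863 G=2048/335 H=1155072/265655] → run F
t=19: vr[C=1024/263 E=2771456/519415 F=6910976/1578863 G=2048/335 H=1155072/265655] → run C
t=20: vr[E=2771456/519415 F=6910976/1578863 G=2048/335 H=1155072/265655] → run H
t=21: vr[E=2771456/519415 F=6910976/1578863 G=2048/335 H=1967104/265655] → run F
t=22: vr[E=2771456/519415 F=7723008/1578863 G=2048/335 H=1967104/265655] → run F
t=23: vr[E=2771456/519415 G=2048/335 H=1967104/265655] → run E
t=24: vr[G=2048/335 H=1967104/265655] → run G
t=25: vr[G=3072/335 H=1967104/265655] → run H
t=26: vr[G=3072/335 H=2779136/265655] → run G
t=27: vr[G=4096/335 H=2779136/265655] → run H
t=28: vr[G=4096/335 H=3591168/265655] → run G
t=29: vr[H=3591168/265655] → run H
t=30: (idle)
t=31: (idle)
t=32: (idle)
t=33: (idle)
t=34: (idle)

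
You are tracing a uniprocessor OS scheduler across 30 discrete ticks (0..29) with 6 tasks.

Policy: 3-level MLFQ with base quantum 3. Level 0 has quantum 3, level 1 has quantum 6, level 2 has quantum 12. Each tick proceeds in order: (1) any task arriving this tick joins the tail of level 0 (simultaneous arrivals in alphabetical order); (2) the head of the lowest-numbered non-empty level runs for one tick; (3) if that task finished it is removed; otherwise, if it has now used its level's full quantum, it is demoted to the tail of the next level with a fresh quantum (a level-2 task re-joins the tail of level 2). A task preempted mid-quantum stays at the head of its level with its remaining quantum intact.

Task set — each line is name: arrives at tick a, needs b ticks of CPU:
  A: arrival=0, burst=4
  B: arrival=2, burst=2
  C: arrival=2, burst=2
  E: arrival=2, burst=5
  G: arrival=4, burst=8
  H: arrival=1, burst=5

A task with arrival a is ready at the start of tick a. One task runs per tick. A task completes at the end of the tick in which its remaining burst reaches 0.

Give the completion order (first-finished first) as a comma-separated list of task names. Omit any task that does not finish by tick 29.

t=0: L0/L1/L2 = A/-/- → run A
t=1: L0/L1/L2 = AH/-/- → run A
t=2: L0/L1/L2 = AHBCE/-/- → run A
t=3: L0/L1/L2 = HBCE/A/- → run H
t=4: L0/L1/L2 = HBCEG/A/- → run H
t=5: L0/L1/L2 = HBCEG/A/- → run H
t=6: L0/L1/L2 = BCEG/AH/- → run B
t=7: L0/L1/L2 = BCEG/AH/- → run B
t=8: L0/L1/L2 = CEG/AH/- → run C
t=9: L0/L1/L2 = CEG/AH/- → run C
t=10: L0/L1/L2 = EG/AH/- → run E
t=11: L0/L1/L2 = EG/AH/- → run E
t=12: L0/L1/L2 = EG/AH/- → run E
t=13: L0/L1/L2 = G/AHE/- → run G
t=14: L0/L1/L2 = G/AHE/- → run G
t=15: L0/L1/L2 = G/AHE/- → run G
t=16: L0/L1/L2 = -/AHEG/- → run A
t=17: L0/L1/L2 = -/HEG/- → run H
t=18: L0/L1/L2 = -/HEG/- → run H
t=19: L0/L1/L2 = -/EG/- → run E
t=20: L0/L1/L2 = -/EG/- → run E
t=21: L0/L1/L2 = -/G/- → run G
t=22: L0/L1/L2 = -/G/- → run G
t=23: L0/L1/L2 = -/G/- → run G
t=24: L0/L1/L2 = -/G/- → run G
t=25: L0/L1/L2 = -/G/- → run G
t=26: (idle)
t=27: (idle)
t=28: (idle)
t=29: (idle)

completion order = B, C, A, H, E, G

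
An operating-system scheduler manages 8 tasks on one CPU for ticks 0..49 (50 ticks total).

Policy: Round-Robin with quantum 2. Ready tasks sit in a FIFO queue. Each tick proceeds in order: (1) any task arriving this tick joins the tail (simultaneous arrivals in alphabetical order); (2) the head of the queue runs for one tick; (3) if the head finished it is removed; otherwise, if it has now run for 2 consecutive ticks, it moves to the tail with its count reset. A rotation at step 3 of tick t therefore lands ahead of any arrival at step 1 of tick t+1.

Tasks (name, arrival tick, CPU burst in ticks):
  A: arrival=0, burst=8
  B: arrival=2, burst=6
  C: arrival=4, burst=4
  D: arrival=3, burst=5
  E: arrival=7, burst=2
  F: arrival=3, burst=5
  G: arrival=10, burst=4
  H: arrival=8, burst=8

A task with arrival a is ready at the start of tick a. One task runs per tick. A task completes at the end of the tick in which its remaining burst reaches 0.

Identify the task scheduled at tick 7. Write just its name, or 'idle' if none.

t=0: queue=[A] q_used=0 → run A
t=1: queue=[A] q_used=1 → run A
t=2: queue=[A,B] q_used=0 → run A
t=3: queue=[A,B,D,F] q_used=1 → run A
t=4: queue=[B,D,F,A,C] q_used=0 → run B
t=5: queue=[B,D,F,A,C] q_used=1 → run B
t=6: queue=[D,F,A,C,B] q_used=0 → run D
t=7: queue=[D,F,A,C,B,E] q_used=1 → run D
t=8: queue=[F,A,C,B,E,D,H] q_used=0 → run F
t=9: queue=[F,A,C,B,E,D,H] q_used=1 → run F
t=10: queue=[A,C,B,E,D,H,F,G] q_used=0 → run A
t=11: queue=[A,C,B,E,D,H,F,G] q_used=1 → run A
t=12: queue=[C,B,E,D,H,F,G,A] q_used=0 → run C
t=13: queue=[C,B,E,D,H,F,G,A] q_used=1 → run C
t=14: queue=[B,E,D,H,F,G,A,C] q_used=0 → run B
t=15: queue=[B,E,D,H,F,G,A,C] q_used=1 → run B
t=16: queue=[E,D,H,F,G,A,C,B] q_used=0 → run E
t=17: queue=[E,D,H,F,G,A,C,B] q_used=1 → run E
t=18: queue=[D,H,F,G,A,C,B] q_used=0 → run D
t=19: queue=[D,H,F,G,A,C,B] q_used=1 → run D
t=20: queue=[H,F,G,A,C,B,D] q_used=0 → run H
t=21: queue=[H,F,G,A,C,B,D] q_used=1 → run H
t=22: queue=[F,G,A,C,B,D,H] q_used=0 → run F
t=23: queue=[F,G,A,C,B,D,H] q_used=1 → run F
t=24: queue=[G,A,C,B,D,H,F] q_used=0 → run G
t=25: queue=[G,A,C,B,D,H,F] q_used=1 → run G
t=26: queue=[A,C,B,D,H,F,G] q_used=0 → run A
t=27: queue=[A,C,B,D,H,F,G] q_used=1 → run A
t=28: queue=[C,B,D,H,F,G] q_used=0 → run C
t=29: queue=[C,B,D,H,F,G] q_used=1 → run C
t=30: queue=[B,D,H,F,G] q_used=0 → run B
t=31: queue=[B,D,H,F,G] q_used=1 → run B
t=32: queue=[D,H,F,G] q_used=0 → run D
t=33: queue=[H,F,G] q_used=0 → run H
t=34: queue=[H,F,G] q_used=1 → run H
t=35: queue=[F,G,H] q_used=0 → run F
t=36: queue=[G,H] q_used=0 → run G
t=37: queue=[G,H] q_used=1 → run G
t=38: queue=[H] q_used=0 → run H
t=39: queue=[H] q_used=1 → run H
t=40: queue=[H] q_used=0 → run H
t=41: queue=[H] q_used=1 → run H
t=42: (idle)
t=43: (idle)
t=44: (idle)
t=45: (idle)
t=46: (idle)
t=47: (idle)
t=48: (idle)
t=49: (idle)

running at tick 7 = D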